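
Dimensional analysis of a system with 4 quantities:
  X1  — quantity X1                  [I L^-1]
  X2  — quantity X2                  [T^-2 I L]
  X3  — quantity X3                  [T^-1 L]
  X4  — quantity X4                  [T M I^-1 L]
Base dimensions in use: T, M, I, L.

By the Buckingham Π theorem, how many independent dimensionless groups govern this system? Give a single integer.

1

Exponent matrix [T,M,I,L] × [X1,X2,X3,X4]:
  T: [ 0 -2 -1  1]
  M: [ 0  0  0  1]
  I: [ 1  1  0 -1]
  L: [-1  1  1  1]
Echelon form has 3 nonzero rows (pivots: X1,X2,X4)
Π count = n − r = 4 − 3 = 1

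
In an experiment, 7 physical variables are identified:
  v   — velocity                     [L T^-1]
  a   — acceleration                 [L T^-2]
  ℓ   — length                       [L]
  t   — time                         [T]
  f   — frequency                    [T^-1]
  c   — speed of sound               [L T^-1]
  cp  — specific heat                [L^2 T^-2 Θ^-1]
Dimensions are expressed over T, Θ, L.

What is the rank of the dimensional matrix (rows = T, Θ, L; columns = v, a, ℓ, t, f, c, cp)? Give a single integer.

Write exponents as rows T,Θ,L / cols v,a,ℓ,t,f,c,cp:
  T: [-1 -2  0  1 -1 -1 -2]
  Θ: [ 0  0  0  0  0  0 -1]
  L: [ 1  1  1  0  0  1  2]
Row reduction gives pivot columns v,a,cp; rank = 3

3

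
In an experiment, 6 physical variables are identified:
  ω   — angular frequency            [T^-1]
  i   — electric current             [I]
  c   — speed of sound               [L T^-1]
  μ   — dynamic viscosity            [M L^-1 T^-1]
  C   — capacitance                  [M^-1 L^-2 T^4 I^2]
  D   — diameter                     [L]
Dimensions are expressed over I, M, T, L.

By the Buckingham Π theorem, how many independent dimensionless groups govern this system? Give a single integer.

Exponent matrix [I,M,T,L] × [ω,i,c,μ,C,D]:
  I: [ 0  1  0  0  2  0]
  M: [ 0  0  0  1 -1  0]
  T: [-1  0 -1 -1  4  0]
  L: [ 0  0  1 -1 -2  1]
Echelon form has 4 nonzero rows (pivots: ω,i,c,μ)
6 vars − rank 4 = 2 Π groups

2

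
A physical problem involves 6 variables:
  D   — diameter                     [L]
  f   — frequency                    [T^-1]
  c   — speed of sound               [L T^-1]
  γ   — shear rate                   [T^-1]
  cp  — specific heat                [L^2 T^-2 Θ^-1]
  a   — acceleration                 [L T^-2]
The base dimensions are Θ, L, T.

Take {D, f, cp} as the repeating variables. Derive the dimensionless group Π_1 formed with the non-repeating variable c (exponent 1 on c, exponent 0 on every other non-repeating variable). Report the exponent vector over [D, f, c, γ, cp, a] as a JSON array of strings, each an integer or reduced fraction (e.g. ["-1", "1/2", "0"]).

Dimensional matrix (Θ×L×T by D×f×c×γ×cp×a):
  Θ: [ 0  0  0  0 -1  0]
  L: [ 1  0  1  0  2  1]
  T: [ 0 -1 -1 -1 -2 -2]
RREF → pivots at {D,f,cp} ⇒ r = 3
Pivot set = {D,f,cp}, free = {c,γ,a}
RREF:
  r0: [   1    0    1    0    0    1]
  r1: [   0    1    1    1    0    2]
  r2: [   0    0    0    0    1    0]
Fix exponent of c at 1, γ at 0, a at 0; solve each RREF row for its pivot's exponent:
  r0: exp(D) + (1)·1 = 0 ⇒ exp(D) = -1
  r1: exp(f) + (1)·1 = 0 ⇒ exp(f) = -1
  r2: exp(cp) + (0)·1 = 0 ⇒ exp(cp) = 0
Π_1 = D^-1 · f^-1 · c

["-1", "-1", "1", "0", "0", "0"]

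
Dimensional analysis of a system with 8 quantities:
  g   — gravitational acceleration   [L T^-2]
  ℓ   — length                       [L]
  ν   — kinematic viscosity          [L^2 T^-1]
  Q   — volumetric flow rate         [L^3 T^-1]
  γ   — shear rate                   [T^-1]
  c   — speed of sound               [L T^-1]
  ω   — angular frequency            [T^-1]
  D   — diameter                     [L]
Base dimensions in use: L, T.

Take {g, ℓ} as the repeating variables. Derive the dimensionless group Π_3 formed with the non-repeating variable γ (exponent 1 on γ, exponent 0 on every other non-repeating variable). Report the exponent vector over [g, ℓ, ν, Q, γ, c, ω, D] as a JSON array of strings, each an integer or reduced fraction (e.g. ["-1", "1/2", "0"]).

Dimensional matrix (L×T by g×ℓ×ν×Q×γ×c×ω×D):
  L: [ 1  1  2  3  0  1  0  1]
  T: [-2  0 -1 -1 -1 -1 -1  0]
Row reduction gives pivot columns g,ℓ; rank = 2
Repeat: g,ℓ; free: ν,Q,γ,c,ω,D
RREF:
  r0: [   1    0  1/2  1/2  1/2  1/2  1/2    0]
  r1: [   0    1  3/2  5/2 -1/2  1/2 -1/2    1]
Fix exponent of γ at 1, ν at 0, Q at 0, c at 0, ω at 0, D at 0; solve each RREF row for its pivot's exponent:
  r0: exp(g) + (1/2)·1 = 0 ⇒ exp(g) = -1/2
  r1: exp(ℓ) + (-1/2)·1 = 0 ⇒ exp(ℓ) = 1/2
Π_3 = g^(-1/2) · ℓ^(1/2) · γ

["-1/2", "1/2", "0", "0", "1", "0", "0", "0"]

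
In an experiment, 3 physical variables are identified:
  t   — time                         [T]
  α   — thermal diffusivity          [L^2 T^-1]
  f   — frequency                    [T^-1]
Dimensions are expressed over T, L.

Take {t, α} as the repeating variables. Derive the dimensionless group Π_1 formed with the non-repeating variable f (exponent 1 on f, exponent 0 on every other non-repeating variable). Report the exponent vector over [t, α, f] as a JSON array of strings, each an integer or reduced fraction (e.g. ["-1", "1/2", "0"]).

Write exponents as rows T,L / cols t,α,f:
  T: [ 1 -1 -1]
  L: [ 0  2  0]
Row reduction gives pivot columns t,α; rank = 2
Pivot set = {t,α}, free = {f}
RREF:
  r0: [   1    0   -1]
  r1: [   0    1    0]
Fix exponent of f at 1; solve each RREF row for its pivot's exponent:
  r0: exp(t) + (-1)·1 = 0 ⇒ exp(t) = 1
  r1: exp(α) + (0)·1 = 0 ⇒ exp(α) = 0
Π_1 = t · f

["1", "0", "1"]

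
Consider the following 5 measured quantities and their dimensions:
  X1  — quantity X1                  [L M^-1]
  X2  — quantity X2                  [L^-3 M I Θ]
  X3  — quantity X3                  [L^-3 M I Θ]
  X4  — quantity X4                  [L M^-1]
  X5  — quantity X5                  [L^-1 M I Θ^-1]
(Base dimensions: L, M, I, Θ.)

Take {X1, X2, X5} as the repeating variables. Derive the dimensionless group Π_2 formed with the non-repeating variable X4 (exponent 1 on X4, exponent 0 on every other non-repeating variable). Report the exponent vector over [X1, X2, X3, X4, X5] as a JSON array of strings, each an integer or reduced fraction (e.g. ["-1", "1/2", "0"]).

Dimensional matrix (L×M×I×Θ by X1×X2×X3×X4×X5):
  L: [ 1 -3 -3  1 -1]
  M: [-1  1  1 -1  1]
  I: [ 0  1  1  0  1]
  Θ: [ 0  1  1  0 -1]
RREF → pivots at {X1,X2,X5} ⇒ r = 3
Repeat: X1,X2,X5; free: X3,X4
RREF:
  r0: [   1    0    0    1    0]
  r1: [   0    1    1    0    0]
  r2: [   0    0    0    0    1]
  r3: [   0    0    0    0    0]
Fix exponent of X4 at 1, X3 at 0; solve each RREF row for its pivot's exponent:
  r0: exp(X1) + (1)·1 = 0 ⇒ exp(X1) = -1
  r1: exp(X2) + (0)·1 = 0 ⇒ exp(X2) = 0
  r2: exp(X5) + (0)·1 = 0 ⇒ exp(X5) = 0
Π_2 = X1^-1 · X4

["-1", "0", "0", "1", "0"]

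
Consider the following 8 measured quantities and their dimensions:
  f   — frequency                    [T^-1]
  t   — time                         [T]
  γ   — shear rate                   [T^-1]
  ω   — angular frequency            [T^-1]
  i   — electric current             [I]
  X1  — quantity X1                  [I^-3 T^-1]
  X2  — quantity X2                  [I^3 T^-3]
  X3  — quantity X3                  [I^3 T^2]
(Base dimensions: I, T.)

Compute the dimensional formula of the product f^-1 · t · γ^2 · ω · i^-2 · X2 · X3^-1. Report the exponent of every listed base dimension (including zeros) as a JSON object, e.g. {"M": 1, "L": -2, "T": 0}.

Exponent matrix [I,T] × [f,t,γ,ω,i,X1,X2,X3]:
  I: [ 0  0  0  0  1 -3  3  3]
  T: [-1  1 -1 -1  0 -1 -3  2]
  [I]: (-1)·0+(1)·0+(2)·0+(1)·0+(-2)·1+(1)·3+(-1)·3 = -2
  [T]: (-1)·-1+(1)·1+(2)·-1+(1)·-1+(-2)·0+(1)·-3+(-1)·2 = -6
⇒ I^-2 T^-6

{"I": -2, "T": -6}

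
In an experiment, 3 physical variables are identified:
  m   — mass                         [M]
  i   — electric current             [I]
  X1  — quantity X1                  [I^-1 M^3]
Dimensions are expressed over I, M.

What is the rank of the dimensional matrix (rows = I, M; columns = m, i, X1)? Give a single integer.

2

Dimensional matrix (I×M by m×i×X1):
  I: [ 0  1 -1]
  M: [ 1  0  3]
Echelon form has 2 nonzero rows (pivots: m,i)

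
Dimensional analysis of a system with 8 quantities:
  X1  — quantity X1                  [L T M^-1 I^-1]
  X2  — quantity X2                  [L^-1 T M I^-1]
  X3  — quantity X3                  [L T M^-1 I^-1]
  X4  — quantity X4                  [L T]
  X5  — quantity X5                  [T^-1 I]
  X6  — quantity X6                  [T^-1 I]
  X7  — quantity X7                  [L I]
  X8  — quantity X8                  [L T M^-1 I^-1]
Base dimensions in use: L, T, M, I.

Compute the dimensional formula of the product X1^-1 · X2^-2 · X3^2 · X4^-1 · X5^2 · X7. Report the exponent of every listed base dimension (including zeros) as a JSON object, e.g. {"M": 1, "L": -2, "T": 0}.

{"L": 3, "T": -4, "M": -3, "I": 4}

Dimensional matrix (L×T×M×I by X1×X2×X3×X4×X5×X6×X7×X8):
  L: [ 1 -1  1  1  0  0  1  1]
  T: [ 1  1  1  1 -1 -1  0  1]
  M: [-1  1 -1  0  0  0  0 -1]
  I: [-1 -1 -1  0  1  1  1 -1]
  [L]: (-1)·1+(-2)·-1+(2)·1+(-1)·1+(2)·0+(1)·1 = 3
  [T]: (-1)·1+(-2)·1+(2)·1+(-1)·1+(2)·-1+(1)·0 = -4
  [M]: (-1)·-1+(-2)·1+(2)·-1+(-1)·0+(2)·0+(1)·0 = -3
  [I]: (-1)·-1+(-2)·-1+(2)·-1+(-1)·0+(2)·1+(1)·1 = 4
⇒ L^3 T^-4 M^-3 I^4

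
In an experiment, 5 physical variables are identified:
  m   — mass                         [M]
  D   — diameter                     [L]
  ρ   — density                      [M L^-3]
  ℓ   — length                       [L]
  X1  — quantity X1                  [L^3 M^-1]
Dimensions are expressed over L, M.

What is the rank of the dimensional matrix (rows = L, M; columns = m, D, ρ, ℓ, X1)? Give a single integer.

Dimensional matrix (L×M by m×D×ρ×ℓ×X1):
  L: [ 0  1 -3  1  3]
  M: [ 1  0  1  0 -1]
RREF → pivots at {m,D} ⇒ r = 2

2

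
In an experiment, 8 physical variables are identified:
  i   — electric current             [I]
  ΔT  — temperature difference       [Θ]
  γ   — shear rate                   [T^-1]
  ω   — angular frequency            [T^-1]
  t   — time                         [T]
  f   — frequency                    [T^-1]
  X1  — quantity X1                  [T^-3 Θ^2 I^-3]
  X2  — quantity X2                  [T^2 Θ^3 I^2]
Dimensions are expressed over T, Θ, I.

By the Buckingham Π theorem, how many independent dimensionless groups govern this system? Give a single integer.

5

Dimensional matrix (T×Θ×I by i×ΔT×γ×ω×t×f×X1×X2):
  T: [ 0  0 -1 -1  1 -1 -3  2]
  Θ: [ 0  1  0  0  0  0  2  3]
  I: [ 1  0  0  0  0  0 -3  2]
Row reduction gives pivot columns i,ΔT,γ; rank = 3
Π count = n − r = 8 − 3 = 5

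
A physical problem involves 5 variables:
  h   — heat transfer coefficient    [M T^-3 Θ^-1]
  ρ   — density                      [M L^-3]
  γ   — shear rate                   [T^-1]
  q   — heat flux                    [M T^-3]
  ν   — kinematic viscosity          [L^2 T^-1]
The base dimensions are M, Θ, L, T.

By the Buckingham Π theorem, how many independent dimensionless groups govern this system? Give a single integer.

Write exponents as rows M,Θ,L,T / cols h,ρ,γ,q,ν:
  M: [ 1  1  0  1  0]
  Θ: [-1  0  0  0  0]
  L: [ 0 -3  0  0  2]
  T: [-3  0 -1 -3 -1]
Row reduction gives pivot columns h,ρ,γ,q; rank = 4
Π count = n − r = 5 − 4 = 1

1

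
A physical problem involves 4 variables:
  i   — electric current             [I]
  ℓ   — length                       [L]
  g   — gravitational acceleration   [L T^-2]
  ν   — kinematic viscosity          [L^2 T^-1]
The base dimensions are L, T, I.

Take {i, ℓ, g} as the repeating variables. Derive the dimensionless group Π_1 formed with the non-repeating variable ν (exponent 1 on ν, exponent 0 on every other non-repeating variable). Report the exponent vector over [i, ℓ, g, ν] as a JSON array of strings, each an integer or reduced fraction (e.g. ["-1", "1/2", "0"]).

["0", "-3/2", "-1/2", "1"]

Exponent matrix [L,T,I] × [i,ℓ,g,ν]:
  L: [ 0  1  1  2]
  T: [ 0  0 -2 -1]
  I: [ 1  0  0  0]
Row reduction gives pivot columns i,ℓ,g; rank = 3
Repeat: i,ℓ,g; free: ν
RREF:
  r0: [   1    0    0    0]
  r1: [   0    1    0  3/2]
  r2: [   0    0    1  1/2]
Fix exponent of ν at 1; solve each RREF row for its pivot's exponent:
  r0: exp(i) + (0)·1 = 0 ⇒ exp(i) = 0
  r1: exp(ℓ) + (3/2)·1 = 0 ⇒ exp(ℓ) = -3/2
  r2: exp(g) + (1/2)·1 = 0 ⇒ exp(g) = -1/2
Π_1 = ℓ^(-3/2) · g^(-1/2) · ν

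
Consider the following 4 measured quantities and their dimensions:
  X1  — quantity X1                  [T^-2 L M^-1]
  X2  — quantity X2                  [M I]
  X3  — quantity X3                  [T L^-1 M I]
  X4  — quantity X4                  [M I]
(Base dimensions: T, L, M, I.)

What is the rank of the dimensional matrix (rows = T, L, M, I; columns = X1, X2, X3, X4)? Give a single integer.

3

Write exponents as rows T,L,M,I / cols X1,X2,X3,X4:
  T: [-2  0  1  0]
  L: [ 1  0 -1  0]
  M: [-1  1  1  1]
  I: [ 0  1  1  1]
Echelon form has 3 nonzero rows (pivots: X1,X2,X3)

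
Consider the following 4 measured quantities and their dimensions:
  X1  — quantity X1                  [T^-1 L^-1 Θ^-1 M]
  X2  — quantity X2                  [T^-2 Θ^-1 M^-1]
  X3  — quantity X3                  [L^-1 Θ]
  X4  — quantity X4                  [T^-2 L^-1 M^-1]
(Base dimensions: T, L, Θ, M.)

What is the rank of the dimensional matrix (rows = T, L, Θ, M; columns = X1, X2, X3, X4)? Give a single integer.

3

Write exponents as rows T,L,Θ,M / cols X1,X2,X3,X4:
  T: [-1 -2  0 -2]
  L: [-1  0 -1 -1]
  Θ: [-1 -1  1  0]
  M: [ 1 -1  0 -1]
RREF → pivots at {X1,X2,X3} ⇒ r = 3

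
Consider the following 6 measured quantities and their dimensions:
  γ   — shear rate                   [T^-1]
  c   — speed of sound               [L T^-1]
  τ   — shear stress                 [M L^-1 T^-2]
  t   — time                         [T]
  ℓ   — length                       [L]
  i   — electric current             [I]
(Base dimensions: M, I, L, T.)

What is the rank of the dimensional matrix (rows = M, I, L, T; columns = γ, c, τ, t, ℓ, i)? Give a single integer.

Dimensional matrix (M×I×L×T by γ×c×τ×t×ℓ×i):
  M: [ 0  0  1  0  0  0]
  I: [ 0  0  0  0  0  1]
  L: [ 0  1 -1  0  1  0]
  T: [-1 -1 -2  1  0  0]
RREF → pivots at {γ,c,τ,i} ⇒ r = 4

4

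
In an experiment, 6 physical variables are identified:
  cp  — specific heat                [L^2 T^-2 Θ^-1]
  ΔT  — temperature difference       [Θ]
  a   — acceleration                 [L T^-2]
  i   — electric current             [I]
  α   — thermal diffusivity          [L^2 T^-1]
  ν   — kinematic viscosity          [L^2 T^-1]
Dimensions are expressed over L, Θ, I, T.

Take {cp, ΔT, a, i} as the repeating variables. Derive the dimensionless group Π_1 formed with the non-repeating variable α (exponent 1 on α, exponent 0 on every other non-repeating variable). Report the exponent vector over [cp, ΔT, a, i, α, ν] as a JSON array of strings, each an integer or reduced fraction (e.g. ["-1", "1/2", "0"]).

Dimensional matrix (L×Θ×I×T by cp×ΔT×a×i×α×ν):
  L: [ 2  0  1  0  2  2]
  Θ: [-1  1  0  0  0  0]
  I: [ 0  0  0  1  0  0]
  T: [-2  0 -2  0 -1 -1]
RREF → pivots at {cp,ΔT,a,i} ⇒ r = 4
Pivot set = {cp,ΔT,a,i}, free = {α,ν}
RREF:
  r0: [   1    0    0    0  3/2  3/2]
  r1: [   0    1    0    0  3/2  3/2]
  r2: [   0    0    1    0   -1   -1]
  r3: [   0    0    0    1    0    0]
Fix exponent of α at 1, ν at 0; solve each RREF row for its pivot's exponent:
  r0: exp(cp) + (3/2)·1 = 0 ⇒ exp(cp) = -3/2
  r1: exp(ΔT) + (3/2)·1 = 0 ⇒ exp(ΔT) = -3/2
  r2: exp(a) + (-1)·1 = 0 ⇒ exp(a) = 1
  r3: exp(i) + (0)·1 = 0 ⇒ exp(i) = 0
Π_1 = cp^(-3/2) · ΔT^(-3/2) · a · α

["-3/2", "-3/2", "1", "0", "1", "0"]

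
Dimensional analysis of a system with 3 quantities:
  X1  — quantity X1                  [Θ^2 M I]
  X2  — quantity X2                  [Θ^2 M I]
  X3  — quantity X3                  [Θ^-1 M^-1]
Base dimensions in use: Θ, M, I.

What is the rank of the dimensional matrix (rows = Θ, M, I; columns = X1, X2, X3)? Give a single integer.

2

Exponent matrix [Θ,M,I] × [X1,X2,X3]:
  Θ: [ 2  2 -1]
  M: [ 1  1 -1]
  I: [ 1  1  0]
Echelon form has 2 nonzero rows (pivots: X1,X3)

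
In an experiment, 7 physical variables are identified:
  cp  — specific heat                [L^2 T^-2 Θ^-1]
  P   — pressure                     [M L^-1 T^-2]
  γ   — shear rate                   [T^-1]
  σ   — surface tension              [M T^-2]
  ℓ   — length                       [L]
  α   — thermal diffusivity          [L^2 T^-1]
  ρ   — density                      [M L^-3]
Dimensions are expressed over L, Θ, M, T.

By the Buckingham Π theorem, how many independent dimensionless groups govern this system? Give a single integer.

Exponent matrix [L,Θ,M,T] × [cp,P,γ,σ,ℓ,α,ρ]:
  L: [ 2 -1  0  0  1  2 -3]
  Θ: [-1  0  0  0  0  0  0]
  M: [ 0  1  0  1  0  0  1]
  T: [-2 -2 -1 -2  0 -1  0]
Echelon form has 4 nonzero rows (pivots: cp,P,γ,σ)
n=7, r=4 ⇒ 3 dimensionless groups

3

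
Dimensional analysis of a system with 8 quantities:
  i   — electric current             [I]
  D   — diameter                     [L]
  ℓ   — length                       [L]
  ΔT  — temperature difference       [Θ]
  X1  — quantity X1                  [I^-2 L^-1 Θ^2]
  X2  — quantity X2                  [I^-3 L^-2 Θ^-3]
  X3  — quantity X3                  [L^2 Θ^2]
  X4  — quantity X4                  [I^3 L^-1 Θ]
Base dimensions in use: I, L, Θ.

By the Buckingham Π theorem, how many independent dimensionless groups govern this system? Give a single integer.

5

Exponent matrix [I,L,Θ] × [i,D,ℓ,ΔT,X1,X2,X3,X4]:
  I: [ 1  0  0  0 -2 -3  0  3]
  L: [ 0  1  1  0 -1 -2  2 -1]
  Θ: [ 0  0  0  1  2 -3  2  1]
RREF → pivots at {i,D,ΔT} ⇒ r = 3
n=8, r=3 ⇒ 5 dimensionless groups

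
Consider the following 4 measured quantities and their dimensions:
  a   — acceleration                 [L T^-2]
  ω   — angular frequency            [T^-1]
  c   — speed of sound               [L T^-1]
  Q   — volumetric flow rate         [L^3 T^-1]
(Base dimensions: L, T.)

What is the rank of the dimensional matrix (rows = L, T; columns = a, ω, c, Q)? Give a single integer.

2

Exponent matrix [L,T] × [a,ω,c,Q]:
  L: [ 1  0  1  3]
  T: [-2 -1 -1 -1]
Echelon form has 2 nonzero rows (pivots: a,ω)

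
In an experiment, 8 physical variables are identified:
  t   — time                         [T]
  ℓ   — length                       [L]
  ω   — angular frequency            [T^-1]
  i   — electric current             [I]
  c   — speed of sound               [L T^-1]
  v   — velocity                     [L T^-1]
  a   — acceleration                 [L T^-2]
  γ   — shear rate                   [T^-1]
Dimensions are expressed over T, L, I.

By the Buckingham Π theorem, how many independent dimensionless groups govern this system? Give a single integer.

Dimensional matrix (T×L×I by t×ℓ×ω×i×c×v×a×γ):
  T: [ 1  0 -1  0 -1 -1 -2 -1]
  L: [ 0  1  0  0  1  1  1  0]
  I: [ 0  0  0  1  0  0  0  0]
RREF → pivots at {t,ℓ,i} ⇒ r = 3
n=8, r=3 ⇒ 5 dimensionless groups

5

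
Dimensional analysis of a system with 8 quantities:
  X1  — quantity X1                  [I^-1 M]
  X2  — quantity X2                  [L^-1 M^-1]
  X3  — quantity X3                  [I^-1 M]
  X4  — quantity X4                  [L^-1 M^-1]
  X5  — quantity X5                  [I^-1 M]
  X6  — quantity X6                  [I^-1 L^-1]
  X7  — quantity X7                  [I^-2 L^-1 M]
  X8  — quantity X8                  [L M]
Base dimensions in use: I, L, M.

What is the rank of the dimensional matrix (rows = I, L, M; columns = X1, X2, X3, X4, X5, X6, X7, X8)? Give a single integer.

Exponent matrix [I,L,M] × [X1,X2,X3,X4,X5,X6,X7,X8]:
  I: [-1  0 -1  0 -1 -1 -2  0]
  L: [ 0 -1  0 -1  0 -1 -1  1]
  M: [ 1 -1  1 -1  1  0  1  1]
RREF → pivots at {X1,X2} ⇒ r = 2

2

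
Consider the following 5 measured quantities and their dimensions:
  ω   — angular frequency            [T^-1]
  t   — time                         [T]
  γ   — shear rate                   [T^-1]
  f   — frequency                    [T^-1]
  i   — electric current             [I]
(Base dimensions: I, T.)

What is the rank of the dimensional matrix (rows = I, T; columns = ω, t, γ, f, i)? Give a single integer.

Dimensional matrix (I×T by ω×t×γ×f×i):
  I: [ 0  0  0  0  1]
  T: [-1  1 -1 -1  0]
Row reduction gives pivot columns ω,i; rank = 2

2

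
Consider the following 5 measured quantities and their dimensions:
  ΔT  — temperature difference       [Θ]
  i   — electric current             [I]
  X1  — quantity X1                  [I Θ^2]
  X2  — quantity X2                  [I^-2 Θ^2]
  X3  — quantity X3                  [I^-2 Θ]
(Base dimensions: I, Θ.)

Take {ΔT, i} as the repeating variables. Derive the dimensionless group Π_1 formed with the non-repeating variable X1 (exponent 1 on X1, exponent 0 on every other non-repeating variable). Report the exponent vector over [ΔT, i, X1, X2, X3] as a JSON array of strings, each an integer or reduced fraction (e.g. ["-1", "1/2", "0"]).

Write exponents as rows I,Θ / cols ΔT,i,X1,X2,X3:
  I: [ 0  1  1 -2 -2]
  Θ: [ 1  0  2  2  1]
RREF → pivots at {ΔT,i} ⇒ r = 2
Pivot set = {ΔT,i}, free = {X1,X2,X3}
RREF:
  r0: [   1    0    2    2    1]
  r1: [   0    1    1   -2   -2]
Fix exponent of X1 at 1, X2 at 0, X3 at 0; solve each RREF row for its pivot's exponent:
  r0: exp(ΔT) + (2)·1 = 0 ⇒ exp(ΔT) = -2
  r1: exp(i) + (1)·1 = 0 ⇒ exp(i) = -1
Π_1 = ΔT^-2 · i^-1 · X1

["-2", "-1", "1", "0", "0"]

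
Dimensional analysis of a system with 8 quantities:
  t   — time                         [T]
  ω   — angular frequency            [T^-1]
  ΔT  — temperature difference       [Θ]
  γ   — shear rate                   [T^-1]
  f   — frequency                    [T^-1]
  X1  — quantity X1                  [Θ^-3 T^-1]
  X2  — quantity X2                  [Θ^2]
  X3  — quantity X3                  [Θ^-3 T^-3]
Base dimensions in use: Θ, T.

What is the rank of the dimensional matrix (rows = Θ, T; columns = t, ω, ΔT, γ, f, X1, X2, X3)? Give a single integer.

Exponent matrix [Θ,T] × [t,ω,ΔT,γ,f,X1,X2,X3]:
  Θ: [ 0  0  1  0  0 -3  2 -3]
  T: [ 1 -1  0 -1 -1 -1  0 -3]
Echelon form has 2 nonzero rows (pivots: t,ΔT)

2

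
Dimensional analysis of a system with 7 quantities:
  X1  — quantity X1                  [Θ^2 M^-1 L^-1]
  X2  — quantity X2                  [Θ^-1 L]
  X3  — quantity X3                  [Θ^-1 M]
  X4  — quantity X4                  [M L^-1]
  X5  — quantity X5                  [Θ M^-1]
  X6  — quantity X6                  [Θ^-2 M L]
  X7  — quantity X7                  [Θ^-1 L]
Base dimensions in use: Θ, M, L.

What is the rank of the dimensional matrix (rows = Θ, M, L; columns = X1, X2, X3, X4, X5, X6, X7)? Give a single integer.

Write exponents as rows Θ,M,L / cols X1,X2,X3,X4,X5,X6,X7:
  Θ: [ 2 -1 -1  0  1 -2 -1]
  M: [-1  0  1  1 -1  1  0]
  L: [-1  1  0 -1  0  1  1]
Echelon form has 2 nonzero rows (pivots: X1,X2)

2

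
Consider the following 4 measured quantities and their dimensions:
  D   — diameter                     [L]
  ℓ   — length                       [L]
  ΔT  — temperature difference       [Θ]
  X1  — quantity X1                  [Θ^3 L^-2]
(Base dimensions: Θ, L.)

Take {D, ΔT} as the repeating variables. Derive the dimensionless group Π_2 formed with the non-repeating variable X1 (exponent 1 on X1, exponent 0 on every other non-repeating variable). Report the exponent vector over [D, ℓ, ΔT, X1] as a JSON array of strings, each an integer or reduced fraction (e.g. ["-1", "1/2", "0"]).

["2", "0", "-3", "1"]

Exponent matrix [Θ,L] × [D,ℓ,ΔT,X1]:
  Θ: [ 0  0  1  3]
  L: [ 1  1  0 -2]
Echelon form has 2 nonzero rows (pivots: D,ΔT)
Repeat: D,ΔT; free: ℓ,X1
RREF:
  r0: [   1    1    0   -2]
  r1: [   0    0    1    3]
Fix exponent of X1 at 1, ℓ at 0; solve each RREF row for its pivot's exponent:
  r0: exp(D) + (-2)·1 = 0 ⇒ exp(D) = 2
  r1: exp(ΔT) + (3)·1 = 0 ⇒ exp(ΔT) = -3
Π_2 = D^2 · ΔT^-3 · X1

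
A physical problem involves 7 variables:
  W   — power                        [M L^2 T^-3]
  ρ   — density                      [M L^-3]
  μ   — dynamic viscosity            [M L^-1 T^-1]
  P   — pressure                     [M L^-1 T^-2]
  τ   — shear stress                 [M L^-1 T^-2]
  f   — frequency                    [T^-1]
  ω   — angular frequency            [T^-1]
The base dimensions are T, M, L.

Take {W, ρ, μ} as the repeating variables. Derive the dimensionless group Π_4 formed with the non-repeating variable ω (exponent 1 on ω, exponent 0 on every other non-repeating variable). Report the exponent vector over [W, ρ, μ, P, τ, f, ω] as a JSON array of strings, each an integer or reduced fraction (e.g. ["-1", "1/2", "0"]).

["-2", "-3", "5", "0", "0", "0", "1"]

Dimensional matrix (T×M×L by W×ρ×μ×P×τ×f×ω):
  T: [-3  0 -1 -2 -2 -1 -1]
  M: [ 1  1  1  1  1  0  0]
  L: [ 2 -3 -1 -1 -1  0  0]
RREF → pivots at {W,ρ,μ} ⇒ r = 3
Repeat: W,ρ,μ; free: P,τ,f,ω
RREF:
  r0: [   1    0    0    2    2    2    2]
  r1: [   0    1    0    3    3    3    3]
  r2: [   0    0    1   -4   -4   -5   -5]
Fix exponent of ω at 1, P at 0, τ at 0, f at 0; solve each RREF row for its pivot's exponent:
  r0: exp(W) + (2)·1 = 0 ⇒ exp(W) = -2
  r1: exp(ρ) + (3)·1 = 0 ⇒ exp(ρ) = -3
  r2: exp(μ) + (-5)·1 = 0 ⇒ exp(μ) = 5
Π_4 = W^-2 · ρ^-3 · μ^5 · ω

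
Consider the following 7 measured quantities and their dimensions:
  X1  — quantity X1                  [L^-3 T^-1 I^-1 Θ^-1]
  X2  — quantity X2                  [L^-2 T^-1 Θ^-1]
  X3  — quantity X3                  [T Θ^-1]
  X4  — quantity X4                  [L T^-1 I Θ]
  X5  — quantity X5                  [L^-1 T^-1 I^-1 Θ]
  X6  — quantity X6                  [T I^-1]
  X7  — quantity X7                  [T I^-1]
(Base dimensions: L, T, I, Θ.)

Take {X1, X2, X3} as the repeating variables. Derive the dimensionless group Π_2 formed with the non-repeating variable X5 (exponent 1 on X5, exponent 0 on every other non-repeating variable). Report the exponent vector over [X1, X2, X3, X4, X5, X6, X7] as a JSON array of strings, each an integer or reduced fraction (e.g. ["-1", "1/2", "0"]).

Exponent matrix [L,T,I,Θ] × [X1,X2,X3,X4,X5,X6,X7]:
  L: [-3 -2  0  1 -1  0  0]
  T: [-1 -1  1 -1 -1  1  1]
  I: [-1  0  0  1 -1 -1 -1]
  Θ: [-1 -1 -1  1  1  0  0]
Row reduction gives pivot columns X1,X2,X3; rank = 3
Repeat: X1,X2,X3; free: X4,X5,X6,X7
RREF:
  r0: [   1    0    0   -1    1    1    1]
  r1: [   0    1    0    1   -1 -3/2 -3/2]
  r2: [   0    0    1   -1   -1  1/2  1/2]
  r3: [   0    0    0    0    0    0    0]
Fix exponent of X5 at 1, X4 at 0, X6 at 0, X7 at 0; solve each RREF row for its pivot's exponent:
  r0: exp(X1) + (1)·1 = 0 ⇒ exp(X1) = -1
  r1: exp(X2) + (-1)·1 = 0 ⇒ exp(X2) = 1
  r2: exp(X3) + (-1)·1 = 0 ⇒ exp(X3) = 1
Π_2 = X1^-1 · X2 · X3 · X5

["-1", "1", "1", "0", "1", "0", "0"]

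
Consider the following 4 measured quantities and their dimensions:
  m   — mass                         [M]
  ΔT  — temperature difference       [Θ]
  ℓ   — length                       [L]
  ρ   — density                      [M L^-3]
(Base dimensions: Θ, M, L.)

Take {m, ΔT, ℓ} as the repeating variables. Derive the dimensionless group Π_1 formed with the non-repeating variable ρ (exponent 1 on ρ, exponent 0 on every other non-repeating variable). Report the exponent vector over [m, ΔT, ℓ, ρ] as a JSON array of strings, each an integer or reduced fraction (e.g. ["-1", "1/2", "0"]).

["-1", "0", "3", "1"]

Exponent matrix [Θ,M,L] × [m,ΔT,ℓ,ρ]:
  Θ: [ 0  1  0  0]
  M: [ 1  0  0  1]
  L: [ 0  0  1 -3]
RREF → pivots at {m,ΔT,ℓ} ⇒ r = 3
Repeat: m,ΔT,ℓ; free: ρ
RREF:
  r0: [   1    0    0    1]
  r1: [   0    1    0    0]
  r2: [   0    0    1   -3]
Fix exponent of ρ at 1; solve each RREF row for its pivot's exponent:
  r0: exp(m) + (1)·1 = 0 ⇒ exp(m) = -1
  r1: exp(ΔT) + (0)·1 = 0 ⇒ exp(ΔT) = 0
  r2: exp(ℓ) + (-3)·1 = 0 ⇒ exp(ℓ) = 3
Π_1 = m^-1 · ℓ^3 · ρ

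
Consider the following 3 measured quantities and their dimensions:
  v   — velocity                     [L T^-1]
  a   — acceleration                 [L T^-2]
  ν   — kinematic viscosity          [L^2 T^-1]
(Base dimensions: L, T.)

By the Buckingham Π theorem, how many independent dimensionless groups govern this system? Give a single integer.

1

Write exponents as rows L,T / cols v,a,ν:
  L: [ 1  1  2]
  T: [-1 -2 -1]
RREF → pivots at {v,a} ⇒ r = 2
3 vars − rank 2 = 1 Π group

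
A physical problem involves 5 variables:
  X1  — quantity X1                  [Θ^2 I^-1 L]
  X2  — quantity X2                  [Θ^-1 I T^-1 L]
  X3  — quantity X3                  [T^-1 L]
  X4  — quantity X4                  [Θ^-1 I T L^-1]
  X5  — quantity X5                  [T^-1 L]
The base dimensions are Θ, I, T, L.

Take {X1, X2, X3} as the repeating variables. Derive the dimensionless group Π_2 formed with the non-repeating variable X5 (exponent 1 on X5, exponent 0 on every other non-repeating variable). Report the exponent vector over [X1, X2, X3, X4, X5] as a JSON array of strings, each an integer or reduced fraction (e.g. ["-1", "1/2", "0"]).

["0", "0", "-1", "0", "1"]

Write exponents as rows Θ,I,T,L / cols X1,X2,X3,X4,X5:
  Θ: [ 2 -1  0 -1  0]
  I: [-1  1  0  1  0]
  T: [ 0 -1 -1  1 -1]
  L: [ 1  1  1 -1  1]
RREF → pivots at {X1,X2,X3} ⇒ r = 3
Repeat: X1,X2,X3; free: X4,X5
RREF:
  r0: [   1    0    0    0    0]
  r1: [   0    1    0    1    0]
  r2: [   0    0    1   -2    1]
  r3: [   0    0    0    0    0]
Fix exponent of X5 at 1, X4 at 0; solve each RREF row for its pivot's exponent:
  r0: exp(X1) + (0)·1 = 0 ⇒ exp(X1) = 0
  r1: exp(X2) + (0)·1 = 0 ⇒ exp(X2) = 0
  r2: exp(X3) + (1)·1 = 0 ⇒ exp(X3) = -1
Π_2 = X3^-1 · X5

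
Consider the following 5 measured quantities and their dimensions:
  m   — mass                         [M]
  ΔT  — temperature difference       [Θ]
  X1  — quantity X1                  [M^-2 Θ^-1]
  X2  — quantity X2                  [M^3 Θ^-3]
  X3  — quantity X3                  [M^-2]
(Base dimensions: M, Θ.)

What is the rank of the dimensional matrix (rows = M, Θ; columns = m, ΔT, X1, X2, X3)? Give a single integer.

Dimensional matrix (M×Θ by m×ΔT×X1×X2×X3):
  M: [ 1  0 -2  3 -2]
  Θ: [ 0  1 -1 -3  0]
Row reduction gives pivot columns m,ΔT; rank = 2

2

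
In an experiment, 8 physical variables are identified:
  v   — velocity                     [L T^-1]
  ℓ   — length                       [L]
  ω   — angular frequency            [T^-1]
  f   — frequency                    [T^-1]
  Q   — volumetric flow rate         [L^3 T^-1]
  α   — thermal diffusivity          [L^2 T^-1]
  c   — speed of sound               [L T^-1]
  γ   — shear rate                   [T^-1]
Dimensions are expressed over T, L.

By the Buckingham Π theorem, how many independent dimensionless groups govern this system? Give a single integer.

Exponent matrix [T,L] × [v,ℓ,ω,f,Q,α,c,γ]:
  T: [-1  0 -1 -1 -1 -1 -1 -1]
  L: [ 1  1  0  0  3  2  1  0]
Echelon form has 2 nonzero rows (pivots: v,ℓ)
8 vars − rank 2 = 6 Π groups

6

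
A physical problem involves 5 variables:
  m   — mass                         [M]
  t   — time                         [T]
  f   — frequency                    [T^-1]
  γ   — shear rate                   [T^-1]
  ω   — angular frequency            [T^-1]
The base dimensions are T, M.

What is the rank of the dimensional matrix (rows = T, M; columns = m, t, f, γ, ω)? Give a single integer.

Exponent matrix [T,M] × [m,t,f,γ,ω]:
  T: [ 0  1 -1 -1 -1]
  M: [ 1  0  0  0  0]
RREF → pivots at {m,t} ⇒ r = 2

2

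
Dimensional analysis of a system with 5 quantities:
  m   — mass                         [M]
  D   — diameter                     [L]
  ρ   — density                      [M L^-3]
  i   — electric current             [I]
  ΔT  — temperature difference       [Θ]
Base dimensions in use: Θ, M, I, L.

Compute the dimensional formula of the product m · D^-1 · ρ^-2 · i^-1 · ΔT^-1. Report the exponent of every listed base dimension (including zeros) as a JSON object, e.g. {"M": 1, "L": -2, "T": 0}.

{"Θ": -1, "M": -1, "I": -1, "L": 5}

Dimensional matrix (Θ×M×I×L by m×D×ρ×i×ΔT):
  Θ: [ 0  0  0  0  1]
  M: [ 1  0  1  0  0]
  I: [ 0  0  0  1  0]
  L: [ 0  1 -3  0  0]
  [Θ]: (1)·0+(-1)·0+(-2)·0+(-1)·0+(-1)·1 = -1
  [M]: (1)·1+(-1)·0+(-2)·1+(-1)·0+(-1)·0 = -1
  [I]: (1)·0+(-1)·0+(-2)·0+(-1)·1+(-1)·0 = -1
  [L]: (1)·0+(-1)·1+(-2)·-3+(-1)·0+(-1)·0 = 5
⇒ Θ^-1 M^-1 I^-1 L^5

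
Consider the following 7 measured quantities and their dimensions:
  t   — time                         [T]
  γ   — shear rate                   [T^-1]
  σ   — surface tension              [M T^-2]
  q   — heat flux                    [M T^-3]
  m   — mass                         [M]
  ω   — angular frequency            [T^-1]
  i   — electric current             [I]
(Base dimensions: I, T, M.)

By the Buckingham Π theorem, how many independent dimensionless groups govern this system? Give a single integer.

Exponent matrix [I,T,M] × [t,γ,σ,q,m,ω,i]:
  I: [ 0  0  0  0  0  0  1]
  T: [ 1 -1 -2 -3  0 -1  0]
  M: [ 0  0  1  1  1  0  0]
Row reduction gives pivot columns t,σ,i; rank = 3
n=7, r=3 ⇒ 4 dimensionless groups

4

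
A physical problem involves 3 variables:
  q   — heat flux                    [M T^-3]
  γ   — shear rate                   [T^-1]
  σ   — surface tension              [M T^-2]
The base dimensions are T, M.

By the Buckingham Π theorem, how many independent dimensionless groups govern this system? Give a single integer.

1

Exponent matrix [T,M] × [q,γ,σ]:
  T: [-3 -1 -2]
  M: [ 1  0  1]
Echelon form has 2 nonzero rows (pivots: q,γ)
Π count = n − r = 3 − 2 = 1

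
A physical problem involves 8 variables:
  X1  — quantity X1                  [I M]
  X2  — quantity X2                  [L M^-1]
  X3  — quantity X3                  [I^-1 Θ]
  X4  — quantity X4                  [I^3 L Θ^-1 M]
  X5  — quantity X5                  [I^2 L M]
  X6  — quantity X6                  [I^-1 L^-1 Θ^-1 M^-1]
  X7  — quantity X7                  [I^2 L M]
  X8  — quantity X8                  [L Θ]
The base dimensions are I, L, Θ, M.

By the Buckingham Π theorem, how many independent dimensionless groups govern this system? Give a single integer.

5

Exponent matrix [I,L,Θ,M] × [X1,X2,X3,X4,X5,X6,X7,X8]:
  I: [ 1  0 -1  3  2 -1  2  0]
  L: [ 0  1  0  1  1 -1  1  1]
  Θ: [ 0  0  1 -1  0 -1  0  1]
  M: [ 1 -1  0  1  1 -1  1  0]
RREF → pivots at {X1,X2,X3} ⇒ r = 3
8 vars − rank 3 = 5 Π groups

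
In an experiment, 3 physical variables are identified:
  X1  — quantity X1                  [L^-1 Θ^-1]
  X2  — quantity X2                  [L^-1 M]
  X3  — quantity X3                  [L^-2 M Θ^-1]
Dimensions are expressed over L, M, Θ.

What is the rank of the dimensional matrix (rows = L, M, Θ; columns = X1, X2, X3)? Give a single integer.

Write exponents as rows L,M,Θ / cols X1,X2,X3:
  L: [-1 -1 -2]
  M: [ 0  1  1]
  Θ: [-1  0 -1]
RREF → pivots at {X1,X2} ⇒ r = 2

2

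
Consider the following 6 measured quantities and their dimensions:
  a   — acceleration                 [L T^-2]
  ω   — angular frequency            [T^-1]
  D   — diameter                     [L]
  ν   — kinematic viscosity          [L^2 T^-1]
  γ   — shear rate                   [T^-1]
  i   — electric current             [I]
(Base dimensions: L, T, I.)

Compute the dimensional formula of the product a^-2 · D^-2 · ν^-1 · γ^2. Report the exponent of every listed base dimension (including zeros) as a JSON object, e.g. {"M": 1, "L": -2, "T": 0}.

Exponent matrix [L,T,I] × [a,ω,D,ν,γ,i]:
  L: [ 1  0  1  2  0  0]
  T: [-2 -1  0 -1 -1  0]
  I: [ 0  0  0  0  0  1]
  [L]: (-2)·1+(-2)·1+(-1)·2+(2)·0 = -6
  [T]: (-2)·-2+(-2)·0+(-1)·-1+(2)·-1 = 3
  [I]: (-2)·0+(-2)·0+(-1)·0+(2)·0 = 0
⇒ L^-6 T^3

{"L": -6, "T": 3, "I": 0}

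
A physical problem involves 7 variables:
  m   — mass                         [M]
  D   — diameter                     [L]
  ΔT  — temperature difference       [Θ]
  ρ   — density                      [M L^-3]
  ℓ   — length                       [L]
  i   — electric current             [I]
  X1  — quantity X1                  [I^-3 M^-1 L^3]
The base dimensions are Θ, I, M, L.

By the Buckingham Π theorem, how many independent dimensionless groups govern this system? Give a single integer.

Exponent matrix [Θ,I,M,L] × [m,D,ΔT,ρ,ℓ,i,X1]:
  Θ: [ 0  0  1  0  0  0  0]
  I: [ 0  0  0  0  0  1 -3]
  M: [ 1  0  0  1  0  0 -1]
  L: [ 0  1  0 -3  1  0  3]
Row reduction gives pivot columns m,D,ΔT,i; rank = 4
Π count = n − r = 7 − 4 = 3

3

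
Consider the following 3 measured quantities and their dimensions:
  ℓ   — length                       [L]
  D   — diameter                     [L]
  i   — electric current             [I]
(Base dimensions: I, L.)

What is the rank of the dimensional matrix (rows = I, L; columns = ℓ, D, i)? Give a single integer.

2

Write exponents as rows I,L / cols ℓ,D,i:
  I: [ 0  0  1]
  L: [ 1  1  0]
Echelon form has 2 nonzero rows (pivots: ℓ,i)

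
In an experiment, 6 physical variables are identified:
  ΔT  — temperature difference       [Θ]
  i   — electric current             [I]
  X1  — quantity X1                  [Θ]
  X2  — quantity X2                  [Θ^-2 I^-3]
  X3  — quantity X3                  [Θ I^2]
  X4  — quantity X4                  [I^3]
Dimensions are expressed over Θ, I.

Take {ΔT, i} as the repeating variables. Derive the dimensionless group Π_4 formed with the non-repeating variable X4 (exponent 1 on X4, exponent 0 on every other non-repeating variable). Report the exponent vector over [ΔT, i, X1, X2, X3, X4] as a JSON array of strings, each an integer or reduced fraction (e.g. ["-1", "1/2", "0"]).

Write exponents as rows Θ,I / cols ΔT,i,X1,X2,X3,X4:
  Θ: [ 1  0  1 -2  1  0]
  I: [ 0  1  0 -3  2  3]
Echelon form has 2 nonzero rows (pivots: ΔT,i)
Pivot set = {ΔT,i}, free = {X1,X2,X3,X4}
RREF:
  r0: [   1    0    1   -2    1    0]
  r1: [   0    1    0   -3    2    3]
Fix exponent of X4 at 1, X1 at 0, X2 at 0, X3 at 0; solve each RREF row for its pivot's exponent:
  r0: exp(ΔT) + (0)·1 = 0 ⇒ exp(ΔT) = 0
  r1: exp(i) + (3)·1 = 0 ⇒ exp(i) = -3
Π_4 = i^-3 · X4

["0", "-3", "0", "0", "0", "1"]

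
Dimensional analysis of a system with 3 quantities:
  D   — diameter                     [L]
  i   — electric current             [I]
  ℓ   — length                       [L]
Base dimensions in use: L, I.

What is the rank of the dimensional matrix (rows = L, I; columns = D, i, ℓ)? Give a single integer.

2

Dimensional matrix (L×I by D×i×ℓ):
  L: [ 1  0  1]
  I: [ 0  1  0]
RREF → pivots at {D,i} ⇒ r = 2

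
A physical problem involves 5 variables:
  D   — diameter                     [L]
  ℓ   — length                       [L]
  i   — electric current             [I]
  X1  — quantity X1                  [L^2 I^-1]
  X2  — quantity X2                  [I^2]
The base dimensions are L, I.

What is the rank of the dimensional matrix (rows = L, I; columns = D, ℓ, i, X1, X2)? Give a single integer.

Dimensional matrix (L×I by D×ℓ×i×X1×X2):
  L: [ 1  1  0  2  0]
  I: [ 0  0  1 -1  2]
Row reduction gives pivot columns D,i; rank = 2

2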